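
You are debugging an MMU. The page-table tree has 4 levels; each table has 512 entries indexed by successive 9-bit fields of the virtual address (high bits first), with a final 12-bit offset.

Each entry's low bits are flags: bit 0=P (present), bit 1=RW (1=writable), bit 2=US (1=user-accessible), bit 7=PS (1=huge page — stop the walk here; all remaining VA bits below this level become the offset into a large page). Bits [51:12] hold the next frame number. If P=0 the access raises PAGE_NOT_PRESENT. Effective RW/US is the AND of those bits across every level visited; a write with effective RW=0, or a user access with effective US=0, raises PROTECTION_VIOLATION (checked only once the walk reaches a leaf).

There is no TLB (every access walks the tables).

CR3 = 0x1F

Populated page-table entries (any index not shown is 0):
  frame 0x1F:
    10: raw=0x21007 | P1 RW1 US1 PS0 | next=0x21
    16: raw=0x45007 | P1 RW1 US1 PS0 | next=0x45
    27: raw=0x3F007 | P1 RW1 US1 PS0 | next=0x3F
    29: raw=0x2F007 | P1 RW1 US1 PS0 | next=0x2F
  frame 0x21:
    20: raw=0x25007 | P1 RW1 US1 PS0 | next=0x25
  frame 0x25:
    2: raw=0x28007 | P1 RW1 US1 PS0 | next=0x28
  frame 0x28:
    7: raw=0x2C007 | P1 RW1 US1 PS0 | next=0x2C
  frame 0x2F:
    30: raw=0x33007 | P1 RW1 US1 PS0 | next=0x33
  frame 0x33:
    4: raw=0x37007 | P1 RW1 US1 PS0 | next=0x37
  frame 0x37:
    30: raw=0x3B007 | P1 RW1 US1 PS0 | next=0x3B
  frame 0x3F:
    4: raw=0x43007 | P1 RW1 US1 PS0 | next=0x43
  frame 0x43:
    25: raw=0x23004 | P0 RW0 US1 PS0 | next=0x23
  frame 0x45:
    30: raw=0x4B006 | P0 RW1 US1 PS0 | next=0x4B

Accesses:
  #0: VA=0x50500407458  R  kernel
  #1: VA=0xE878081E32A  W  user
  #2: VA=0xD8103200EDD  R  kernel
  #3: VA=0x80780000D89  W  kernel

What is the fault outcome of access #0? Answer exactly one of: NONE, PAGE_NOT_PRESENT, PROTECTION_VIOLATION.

Walk each access:
#0 VA=0x50500407458 (r,kernel):
  [0] read 0x1F idx=10: raw=0x21007 flags P=1 W=1 U=1 S=0
  [1] read 0x21 idx=20: raw=0x25007 flags P=1 W=1 U=1 S=0
  [2] read 0x25 idx=2: raw=0x28007 flags P=1 W=1 U=1 S=0
  [3] read 0x28 idx=7: raw=0x2C007 flags P=1 W=1 U=1 S=0
  → PA=0x2C458  (4 entries read)
#1 VA=0xE878081E32A (w,user):
  [0] read 0x1F idx=29: raw=0x2F007 flags P=1 W=1 U=1 S=0
  [1] read 0x2F idx=30: raw=0x33007 flags P=1 W=1 U=1 S=0
  [2] read 0x33 idx=4: raw=0x37007 flags P=1 W=1 U=1 S=0
  [3] read 0x37 idx=30: raw=0x3B007 flags P=1 W=1 U=1 S=0
  → PA=0x3B32A  (4 entries read)
#2 VA=0xD8103200EDD (r,kernel):
  [0] read 0x1F idx=27: raw=0x3F007 flags P=1 W=1 U=1 S=0
  [1] read 0x3F idx=4: raw=0x43007 flags P=1 W=1 U=1 S=0
  [2] read 0x43 idx=25: raw=0x23004 flags P=0 W=0 U=1 S=0
  ⇒ fault: PAGE_NOT_PRESENT  — 3 lookups
#3 VA=0x80780000D89 (w,kernel):
  [0] read 0x1F idx=16: raw=0x45007 flags P=1 W=1 U=1 S=0
  [1] read 0x45 idx=30: raw=0x4B006 flags P=0 W=1 U=1 S=0
  ⇒ fault: PAGE_NOT_PRESENT  — 2 lookups

Access #0 fault: NONE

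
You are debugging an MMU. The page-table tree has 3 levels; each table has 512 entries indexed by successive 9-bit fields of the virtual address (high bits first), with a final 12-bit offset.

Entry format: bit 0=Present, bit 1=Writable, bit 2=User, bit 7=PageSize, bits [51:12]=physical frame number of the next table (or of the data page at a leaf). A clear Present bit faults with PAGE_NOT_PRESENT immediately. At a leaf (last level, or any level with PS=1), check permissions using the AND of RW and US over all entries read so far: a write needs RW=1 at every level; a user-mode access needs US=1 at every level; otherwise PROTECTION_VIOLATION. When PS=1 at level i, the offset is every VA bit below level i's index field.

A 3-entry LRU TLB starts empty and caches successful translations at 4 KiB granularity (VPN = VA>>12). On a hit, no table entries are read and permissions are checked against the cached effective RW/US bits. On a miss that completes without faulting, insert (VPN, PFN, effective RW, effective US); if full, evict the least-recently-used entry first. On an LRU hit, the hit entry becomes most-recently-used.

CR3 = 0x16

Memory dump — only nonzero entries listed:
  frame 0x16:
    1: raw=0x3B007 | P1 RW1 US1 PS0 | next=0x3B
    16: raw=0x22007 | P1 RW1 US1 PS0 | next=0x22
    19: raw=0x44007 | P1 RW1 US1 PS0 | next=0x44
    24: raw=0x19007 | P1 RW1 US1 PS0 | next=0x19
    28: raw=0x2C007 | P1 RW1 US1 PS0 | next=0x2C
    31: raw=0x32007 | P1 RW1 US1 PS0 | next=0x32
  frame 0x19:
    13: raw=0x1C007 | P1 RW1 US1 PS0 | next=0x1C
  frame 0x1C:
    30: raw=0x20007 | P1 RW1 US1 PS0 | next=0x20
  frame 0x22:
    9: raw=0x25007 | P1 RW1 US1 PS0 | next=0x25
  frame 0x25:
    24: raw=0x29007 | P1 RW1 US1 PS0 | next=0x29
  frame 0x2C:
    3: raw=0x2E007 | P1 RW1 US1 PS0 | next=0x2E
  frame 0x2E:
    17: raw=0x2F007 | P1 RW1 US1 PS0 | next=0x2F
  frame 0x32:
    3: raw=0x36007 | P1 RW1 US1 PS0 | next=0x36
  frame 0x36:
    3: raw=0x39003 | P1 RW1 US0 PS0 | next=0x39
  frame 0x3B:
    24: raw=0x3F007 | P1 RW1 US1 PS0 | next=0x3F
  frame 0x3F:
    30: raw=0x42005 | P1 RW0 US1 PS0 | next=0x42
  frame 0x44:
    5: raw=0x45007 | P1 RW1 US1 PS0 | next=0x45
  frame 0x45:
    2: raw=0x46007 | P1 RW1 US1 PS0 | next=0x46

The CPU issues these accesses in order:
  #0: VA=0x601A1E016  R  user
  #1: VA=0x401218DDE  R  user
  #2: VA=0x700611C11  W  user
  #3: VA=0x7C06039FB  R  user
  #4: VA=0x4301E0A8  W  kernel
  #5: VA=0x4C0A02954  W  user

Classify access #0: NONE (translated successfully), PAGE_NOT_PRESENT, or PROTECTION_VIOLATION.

Per-access translation:
#0 VA=0x601A1E016 (r,user):
  L0 @0x16[24] → 0x19007  P=1,RW=1,US=1,PS=0
  L1 @0x19[13] → 0x1C007  P=1,RW=1,US=1,PS=0
  L2 @0x1C[30] → 0x20007  P=1,RW=1,US=1,PS=0
  ⇒ phys 0x20016  [3 reads]
#1 VA=0x401218DDE (r,user):
  L0 @0x16[16] → 0x22007  P=1,RW=1,US=1,PS=0
  L1 @0x22[9] → 0x25007  P=1,RW=1,US=1,PS=0
  L2 @0x25[24] → 0x29007  P=1,RW=1,US=1,PS=0
  ⇒ phys 0x29DDE  [3 reads]
#2 VA=0x700611C11 (w,user):
  L0 @0x16[28] → 0x2C007  P=1,RW=1,US=1,PS=0
  L1 @0x2C[3] → 0x2E007  P=1,RW=1,US=1,PS=0
  L2 @0x2E[17] → 0x2F007  P=1,RW=1,US=1,PS=0
  ⇒ phys 0x2FC11  [3 reads]
#3 VA=0x7C06039FB (r,user):
  L0 @0x16[31] → 0x32007  P=1,RW=1,US=1,PS=0
  L1 @0x32[3] → 0x36007  P=1,RW=1,US=1,PS=0
  L2 @0x36[3] → 0x39003  P=1,RW=1,US=0,PS=0
  ✗ PROTECTION_VIOLATION  [3 reads]
#4 VA=0x4301E0A8 (w,kernel):
  L0 @0x16[1] → 0x3B007  P=1,RW=1,US=1,PS=0
  L1 @0x3B[24] → 0x3F007  P=1,RW=1,US=1,PS=0
  L2 @0x3F[30] → 0x42005  P=1,RW=0,US=1,PS=0
  ✗ PROTECTION_VIOLATION  [3 reads]
#5 VA=0x4C0A02954 (w,user):
  L0 @0x16[19] → 0x44007  P=1,RW=1,US=1,PS=0
  L1 @0x44[5] → 0x45007  P=1,RW=1,US=1,PS=0
  L2 @0x45[2] → 0x46007  P=1,RW=1,US=1,PS=0
  ⇒ phys 0x46954  [3 reads]

Access #0 fault: NONE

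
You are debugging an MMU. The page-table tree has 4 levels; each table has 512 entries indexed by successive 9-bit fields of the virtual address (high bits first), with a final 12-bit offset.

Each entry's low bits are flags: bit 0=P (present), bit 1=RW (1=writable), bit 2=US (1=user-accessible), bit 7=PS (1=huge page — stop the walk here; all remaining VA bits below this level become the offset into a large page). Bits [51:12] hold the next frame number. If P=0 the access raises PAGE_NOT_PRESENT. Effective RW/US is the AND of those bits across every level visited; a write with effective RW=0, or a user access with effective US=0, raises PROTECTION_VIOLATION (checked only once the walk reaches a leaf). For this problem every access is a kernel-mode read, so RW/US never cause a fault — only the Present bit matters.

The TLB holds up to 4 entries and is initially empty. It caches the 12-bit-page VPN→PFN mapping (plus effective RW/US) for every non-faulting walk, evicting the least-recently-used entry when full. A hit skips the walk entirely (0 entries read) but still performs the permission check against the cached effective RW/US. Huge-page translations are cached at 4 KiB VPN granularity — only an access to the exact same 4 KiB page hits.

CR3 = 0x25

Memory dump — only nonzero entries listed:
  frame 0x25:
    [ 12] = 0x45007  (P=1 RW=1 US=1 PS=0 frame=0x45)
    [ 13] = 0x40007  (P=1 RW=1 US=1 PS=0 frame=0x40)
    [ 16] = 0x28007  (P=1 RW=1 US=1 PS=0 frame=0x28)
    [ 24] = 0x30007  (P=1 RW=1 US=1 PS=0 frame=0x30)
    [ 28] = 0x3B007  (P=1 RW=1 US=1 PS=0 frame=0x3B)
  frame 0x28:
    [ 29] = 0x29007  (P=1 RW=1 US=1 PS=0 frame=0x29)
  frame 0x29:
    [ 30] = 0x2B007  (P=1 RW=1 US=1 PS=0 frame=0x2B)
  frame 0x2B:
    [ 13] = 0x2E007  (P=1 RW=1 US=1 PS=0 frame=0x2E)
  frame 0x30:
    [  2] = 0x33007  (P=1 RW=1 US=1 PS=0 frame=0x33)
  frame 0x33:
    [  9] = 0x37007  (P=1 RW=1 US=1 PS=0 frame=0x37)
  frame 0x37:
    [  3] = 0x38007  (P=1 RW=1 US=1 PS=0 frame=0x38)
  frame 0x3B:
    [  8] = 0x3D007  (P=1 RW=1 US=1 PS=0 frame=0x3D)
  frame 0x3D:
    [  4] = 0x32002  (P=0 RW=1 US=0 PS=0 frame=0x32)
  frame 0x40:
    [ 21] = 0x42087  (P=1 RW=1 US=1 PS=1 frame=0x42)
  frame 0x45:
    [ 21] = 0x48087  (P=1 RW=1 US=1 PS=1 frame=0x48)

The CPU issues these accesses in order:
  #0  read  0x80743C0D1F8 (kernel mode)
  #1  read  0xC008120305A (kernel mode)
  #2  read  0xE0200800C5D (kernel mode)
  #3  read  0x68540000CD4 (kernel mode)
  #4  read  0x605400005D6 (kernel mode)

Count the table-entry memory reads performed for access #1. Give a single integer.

Walk each access:
#0 VA=0x80743C0D1F8 (r,kernel):
  lvl0: tbl 0x25, slot 16 ⇒ 0x28007 (P1/RW1/US1/PS0)
  lvl1: tbl 0x28, slot 29 ⇒ 0x29007 (P1/RW1/US1/PS0)
  lvl2: tbl 0x29, slot 30 ⇒ 0x2B007 (P1/RW1/US1/PS0)
  lvl3: tbl 0x2B, slot 13 ⇒ 0x2E007 (P1/RW1/US1/PS0)
  ⇒ phys 0x2E1F8  [4 reads]
#1 VA=0xC008120305A (r,kernel):
  lvl0: tbl 0x25, slot 24 ⇒ 0x30007 (P1/RW1/US1/PS0)
  lvl1: tbl 0x30, slot 2 ⇒ 0x33007 (P1/RW1/US1/PS0)
  lvl2: tbl 0x33, slot 9 ⇒ 0x37007 (P1/RW1/US1/PS0)
  lvl3: tbl 0x37, slot 3 ⇒ 0x38007 (P1/RW1/US1/PS0)
  ⇒ phys 0x3805A  [4 reads]
#2 VA=0xE0200800C5D (r,kernel):
  lvl0: tbl 0x25, slot 28 ⇒ 0x3B007 (P1/RW1/US1/PS0)
  lvl1: tbl 0x3B, slot 8 ⇒ 0x3D007 (P1/RW1/US1/PS0)
  lvl2: tbl 0x3D, slot 4 ⇒ 0x32002 (P0/RW1/US0/PS0)
  ✗ PAGE_NOT_PRESENT  [3 reads]
#3 VA=0x68540000CD4 (r,kernel):
  lvl0: tbl 0x25, slot 13 ⇒ 0x40007 (P1/RW1/US1/PS0)
  lvl1: tbl 0x40, slot 21 ⇒ 0x42087 (P1/RW1/US1/PS1)
  ⇒ phys 0x42CD4 (huge @L1)  [2 reads]
#4 VA=0x605400005D6 (r,kernel):
  lvl0: tbl 0x25, slot 12 ⇒ 0x45007 (P1/RW1/US1/PS0)
  lvl1: tbl 0x45, slot 21 ⇒ 0x48087 (P1/RW1/US1/PS1)
  ⇒ phys 0x485D6 (huge @L1)  [2 reads]

Entries read for #1: 4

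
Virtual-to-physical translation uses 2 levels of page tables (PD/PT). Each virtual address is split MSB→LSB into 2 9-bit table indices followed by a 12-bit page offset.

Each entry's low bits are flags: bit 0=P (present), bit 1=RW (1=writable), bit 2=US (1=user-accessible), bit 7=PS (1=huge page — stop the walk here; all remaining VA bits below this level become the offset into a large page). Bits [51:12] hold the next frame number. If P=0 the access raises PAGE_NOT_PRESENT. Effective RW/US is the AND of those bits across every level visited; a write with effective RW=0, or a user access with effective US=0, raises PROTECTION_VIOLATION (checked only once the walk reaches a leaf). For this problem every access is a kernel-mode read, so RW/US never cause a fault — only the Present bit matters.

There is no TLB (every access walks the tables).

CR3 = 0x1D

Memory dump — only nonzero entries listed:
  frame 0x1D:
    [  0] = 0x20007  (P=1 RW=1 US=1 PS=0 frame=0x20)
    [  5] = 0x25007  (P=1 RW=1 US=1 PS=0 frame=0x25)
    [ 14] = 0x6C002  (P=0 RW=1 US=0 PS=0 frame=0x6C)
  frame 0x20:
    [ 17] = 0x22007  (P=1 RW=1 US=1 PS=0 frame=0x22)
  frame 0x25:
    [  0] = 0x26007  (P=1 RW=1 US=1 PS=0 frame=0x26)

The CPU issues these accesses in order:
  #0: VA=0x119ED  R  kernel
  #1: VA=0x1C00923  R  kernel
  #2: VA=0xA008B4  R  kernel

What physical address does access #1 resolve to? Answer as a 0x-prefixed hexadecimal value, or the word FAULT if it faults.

Walk each access:
#0 VA=0x119ED (r,kernel):
  L0: frame=0x1D idx=0 entry=0x20007 [P=1 RW=1 US=1 PS=0]
  L1: frame=0x20 idx=17 entry=0x22007 [P=1 RW=1 US=1 PS=0]
  ⇒ phys 0x229ED  [2 reads]
#1 VA=0x1C00923 (r,kernel):
  L0: frame=0x1D idx=14 entry=0x6C002 [P=0 RW=1 US=0 PS=0]
  ⇒ fault: PAGE_NOT_PRESENT  — 1 lookups
#2 VA=0xA008B4 (r,kernel):
  L0: frame=0x1D idx=5 entry=0x25007 [P=1 RW=1 US=1 PS=0]
  L1: frame=0x25 idx=0 entry=0x26007 [P=1 RW=1 US=1 PS=0]
  ⇒ phys 0x268B4  [2 reads]

Access #1 PA: FAULT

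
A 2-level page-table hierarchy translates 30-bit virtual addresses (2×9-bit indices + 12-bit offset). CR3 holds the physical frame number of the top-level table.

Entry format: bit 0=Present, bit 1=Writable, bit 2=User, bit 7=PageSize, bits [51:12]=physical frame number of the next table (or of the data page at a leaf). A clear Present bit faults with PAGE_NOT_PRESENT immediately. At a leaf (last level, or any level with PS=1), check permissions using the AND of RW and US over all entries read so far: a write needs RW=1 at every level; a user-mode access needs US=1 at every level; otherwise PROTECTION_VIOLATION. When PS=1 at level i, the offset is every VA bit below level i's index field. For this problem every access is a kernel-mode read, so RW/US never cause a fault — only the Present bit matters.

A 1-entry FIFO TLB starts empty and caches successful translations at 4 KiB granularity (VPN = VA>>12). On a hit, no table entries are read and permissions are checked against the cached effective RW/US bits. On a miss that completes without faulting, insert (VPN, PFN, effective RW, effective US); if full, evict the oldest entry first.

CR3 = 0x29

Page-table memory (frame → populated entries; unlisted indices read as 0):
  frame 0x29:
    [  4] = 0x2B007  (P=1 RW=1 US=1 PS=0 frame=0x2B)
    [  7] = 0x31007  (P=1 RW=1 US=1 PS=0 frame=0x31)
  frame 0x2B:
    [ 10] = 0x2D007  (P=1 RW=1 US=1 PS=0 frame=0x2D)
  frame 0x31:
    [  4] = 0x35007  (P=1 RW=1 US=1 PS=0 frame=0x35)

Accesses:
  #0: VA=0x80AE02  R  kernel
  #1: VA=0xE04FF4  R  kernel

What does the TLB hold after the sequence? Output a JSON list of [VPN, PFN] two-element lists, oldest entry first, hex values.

Trace:
#0 VA=0x80AE02 (r,kernel):
  lvl0: tbl 0x29, slot 4 ⇒ 0x2B007 (P1/RW1/US1/PS0)
  lvl1: tbl 0x2B, slot 10 ⇒ 0x2D007 (P1/RW1/US1/PS0)
  ⇒ phys 0x2DE02  [2 reads]
#1 VA=0xE04FF4 (r,kernel):
  lvl0: tbl 0x29, slot 7 ⇒ 0x31007 (P1/RW1/US1/PS0)
  lvl1: tbl 0x31, slot 4 ⇒ 0x35007 (P1/RW1/US1/PS0)
  ⇒ phys 0x35FF4  [2 reads]

TLB: [["0xE04", "0x35"]]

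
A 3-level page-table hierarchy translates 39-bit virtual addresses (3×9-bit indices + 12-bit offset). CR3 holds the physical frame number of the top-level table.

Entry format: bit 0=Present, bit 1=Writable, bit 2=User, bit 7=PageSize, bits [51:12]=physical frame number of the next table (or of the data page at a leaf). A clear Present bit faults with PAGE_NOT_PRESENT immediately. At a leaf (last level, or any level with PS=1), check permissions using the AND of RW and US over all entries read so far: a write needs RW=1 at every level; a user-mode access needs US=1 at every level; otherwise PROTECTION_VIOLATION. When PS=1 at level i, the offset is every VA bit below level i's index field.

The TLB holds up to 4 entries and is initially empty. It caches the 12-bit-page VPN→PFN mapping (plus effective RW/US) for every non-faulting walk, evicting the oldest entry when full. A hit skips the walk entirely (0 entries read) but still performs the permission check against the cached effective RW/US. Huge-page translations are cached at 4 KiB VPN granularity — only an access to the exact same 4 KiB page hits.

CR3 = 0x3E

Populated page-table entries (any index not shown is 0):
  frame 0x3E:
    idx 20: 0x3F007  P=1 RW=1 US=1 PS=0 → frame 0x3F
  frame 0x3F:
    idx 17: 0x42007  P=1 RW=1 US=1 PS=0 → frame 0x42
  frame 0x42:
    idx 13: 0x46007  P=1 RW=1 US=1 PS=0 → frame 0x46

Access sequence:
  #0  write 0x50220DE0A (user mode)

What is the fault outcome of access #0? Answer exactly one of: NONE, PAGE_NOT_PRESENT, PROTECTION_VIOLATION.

Walk each access:
#0 VA=0x50220DE0A (w,user):
  L0: frame=0x3E idx=20 entry=0x3F007 [P=1 RW=1 US=1 PS=0]
  L1: frame=0x3F idx=17 entry=0x42007 [P=1 RW=1 US=1 PS=0]
  L2: frame=0x42 idx=13 entry=0x46007 [P=1 RW=1 US=1 PS=0]
  ✓ 0x46E0A  — 3 lookups

Access #0 fault: NONE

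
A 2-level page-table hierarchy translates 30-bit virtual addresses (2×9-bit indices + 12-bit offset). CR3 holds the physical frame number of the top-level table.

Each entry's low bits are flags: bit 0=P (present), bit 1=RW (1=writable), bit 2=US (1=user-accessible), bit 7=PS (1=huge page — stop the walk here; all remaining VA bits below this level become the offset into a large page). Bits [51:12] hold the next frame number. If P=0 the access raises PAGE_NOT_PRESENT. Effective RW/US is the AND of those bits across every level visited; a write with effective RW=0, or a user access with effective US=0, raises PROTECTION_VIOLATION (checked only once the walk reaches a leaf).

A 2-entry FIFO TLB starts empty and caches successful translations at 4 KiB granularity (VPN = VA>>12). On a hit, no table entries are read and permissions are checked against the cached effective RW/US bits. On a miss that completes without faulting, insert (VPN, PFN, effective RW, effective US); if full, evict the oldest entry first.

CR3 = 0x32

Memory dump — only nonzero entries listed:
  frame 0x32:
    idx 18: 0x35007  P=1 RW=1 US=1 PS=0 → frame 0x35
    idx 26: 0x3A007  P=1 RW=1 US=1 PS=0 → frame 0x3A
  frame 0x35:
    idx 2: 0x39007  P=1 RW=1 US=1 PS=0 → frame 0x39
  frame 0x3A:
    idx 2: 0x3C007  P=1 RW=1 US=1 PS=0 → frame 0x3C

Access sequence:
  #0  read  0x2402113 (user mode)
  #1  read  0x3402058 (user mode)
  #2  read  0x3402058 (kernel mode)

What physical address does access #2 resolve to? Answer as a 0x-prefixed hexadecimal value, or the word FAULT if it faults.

Walk each access:
#0 VA=0x2402113 (r,user):
  L0 @0x32[18] → 0x35007  P=1,RW=1,US=1,PS=0
  L1 @0x35[2] → 0x39007  P=1,RW=1,US=1,PS=0
  ✓ 0x39113  — 2 lookups
#1 VA=0x3402058 (r,user):
  L0 @0x32[26] → 0x3A007  P=1,RW=1,US=1,PS=0
  L1 @0x3A[2] → 0x3C007  P=1,RW=1,US=1,PS=0
  ✓ 0x3C058  — 2 lookups
#2 VA=0x3402058 (r,kernel):
  TLB hit vpn=0x3402 → PA=0x3C058

Access #2 PA: 0x3C058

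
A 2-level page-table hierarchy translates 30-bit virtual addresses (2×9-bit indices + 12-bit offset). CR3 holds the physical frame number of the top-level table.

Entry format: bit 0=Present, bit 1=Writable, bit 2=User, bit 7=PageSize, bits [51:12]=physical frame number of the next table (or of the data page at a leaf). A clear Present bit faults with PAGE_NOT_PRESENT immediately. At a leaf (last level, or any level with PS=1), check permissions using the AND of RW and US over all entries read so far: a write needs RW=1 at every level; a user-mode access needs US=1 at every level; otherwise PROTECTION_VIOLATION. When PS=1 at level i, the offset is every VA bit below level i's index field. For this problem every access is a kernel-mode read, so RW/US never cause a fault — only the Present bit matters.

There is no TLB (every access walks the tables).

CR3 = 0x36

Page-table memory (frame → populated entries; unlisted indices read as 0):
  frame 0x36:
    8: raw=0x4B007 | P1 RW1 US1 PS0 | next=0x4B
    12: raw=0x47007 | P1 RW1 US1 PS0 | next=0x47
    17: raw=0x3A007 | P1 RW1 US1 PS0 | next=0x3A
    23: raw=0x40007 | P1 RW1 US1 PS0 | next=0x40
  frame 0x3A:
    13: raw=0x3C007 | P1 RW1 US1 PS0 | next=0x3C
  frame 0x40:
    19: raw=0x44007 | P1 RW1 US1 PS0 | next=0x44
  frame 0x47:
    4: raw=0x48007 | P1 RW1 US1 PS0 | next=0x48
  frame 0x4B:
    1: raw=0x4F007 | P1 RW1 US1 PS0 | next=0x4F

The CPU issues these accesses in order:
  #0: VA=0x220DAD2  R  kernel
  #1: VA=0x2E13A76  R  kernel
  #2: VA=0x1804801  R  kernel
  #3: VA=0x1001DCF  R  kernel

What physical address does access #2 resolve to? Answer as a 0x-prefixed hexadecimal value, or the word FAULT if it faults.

Trace:
#0 VA=0x220DAD2 (r,kernel):
  lvl0: tbl 0x36, slot 17 ⇒ 0x3A007 (P1/RW1/US1/PS0)
  lvl1: tbl 0x3A, slot 13 ⇒ 0x3C007 (P1/RW1/US1/PS0)
  → PA=0x3CAD2  (2 entries read)
#1 VA=0x2E13A76 (r,kernel):
  lvl0: tbl 0x36, slot 23 ⇒ 0x40007 (P1/RW1/US1/PS0)
  lvl1: tbl 0x40, slot 19 ⇒ 0x44007 (P1/RW1/US1/PS0)
  → PA=0x44A76  (2 entries read)
#2 VA=0x1804801 (r,kernel):
  lvl0: tbl 0x36, slot 12 ⇒ 0x47007 (P1/RW1/US1/PS0)
  lvl1: tbl 0x47, slot 4 ⇒ 0x48007 (P1/RW1/US1/PS0)
  → PA=0x48801  (2 entries read)
#3 VA=0x1001DCF (r,kernel):
  lvl0: tbl 0x36, slot 8 ⇒ 0x4B007 (P1/RW1/US1/PS0)
  lvl1: tbl 0x4B, slot 1 ⇒ 0x4F007 (P1/RW1/US1/PS0)
  → PA=0x4FDCF  (2 entries read)

Access #2 PA: 0x48801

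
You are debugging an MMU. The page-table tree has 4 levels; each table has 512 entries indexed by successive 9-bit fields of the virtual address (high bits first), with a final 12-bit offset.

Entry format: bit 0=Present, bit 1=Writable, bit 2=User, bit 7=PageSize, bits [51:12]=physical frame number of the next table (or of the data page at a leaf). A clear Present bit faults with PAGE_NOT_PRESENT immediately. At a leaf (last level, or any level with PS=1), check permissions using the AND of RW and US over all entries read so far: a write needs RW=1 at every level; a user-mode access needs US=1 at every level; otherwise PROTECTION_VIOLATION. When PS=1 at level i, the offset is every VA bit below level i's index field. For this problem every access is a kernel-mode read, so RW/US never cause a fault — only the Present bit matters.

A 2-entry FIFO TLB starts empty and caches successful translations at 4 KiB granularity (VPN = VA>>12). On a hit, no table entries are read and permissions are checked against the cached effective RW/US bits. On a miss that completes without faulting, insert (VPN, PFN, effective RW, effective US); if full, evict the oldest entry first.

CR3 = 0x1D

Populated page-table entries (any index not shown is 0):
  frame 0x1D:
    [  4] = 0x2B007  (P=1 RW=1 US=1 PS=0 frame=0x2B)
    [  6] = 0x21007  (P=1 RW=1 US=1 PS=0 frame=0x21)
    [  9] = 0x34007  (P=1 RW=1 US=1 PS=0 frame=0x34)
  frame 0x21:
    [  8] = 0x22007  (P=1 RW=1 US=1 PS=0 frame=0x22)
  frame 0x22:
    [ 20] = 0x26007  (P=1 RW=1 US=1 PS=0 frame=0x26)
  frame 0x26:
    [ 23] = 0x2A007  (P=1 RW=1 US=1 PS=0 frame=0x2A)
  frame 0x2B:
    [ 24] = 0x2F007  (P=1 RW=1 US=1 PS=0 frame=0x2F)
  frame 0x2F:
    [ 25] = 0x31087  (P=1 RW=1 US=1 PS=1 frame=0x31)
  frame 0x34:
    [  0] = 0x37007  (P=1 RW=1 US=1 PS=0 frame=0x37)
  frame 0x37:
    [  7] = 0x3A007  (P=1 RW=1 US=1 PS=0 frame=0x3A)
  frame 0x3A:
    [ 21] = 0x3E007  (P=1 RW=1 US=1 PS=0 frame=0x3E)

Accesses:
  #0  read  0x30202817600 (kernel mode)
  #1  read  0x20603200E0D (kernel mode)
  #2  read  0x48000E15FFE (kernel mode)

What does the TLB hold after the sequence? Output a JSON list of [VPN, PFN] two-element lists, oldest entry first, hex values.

Walk each access:
#0 VA=0x30202817600 (r,kernel):
  [0] read 0x1D idx=6: raw=0x21007 flags P=1 W=1 U=1 S=0
  [1] read 0x21 idx=8: raw=0x22007 flags P=1 W=1 U=1 S=0
  [2] read 0x22 idx=20: raw=0x26007 flags P=1 W=1 U=1 S=0
  [3] read 0x26 idx=23: raw=0x2A007 flags P=1 W=1 U=1 S=0
  ⇒ phys 0x2A600  [4 reads]
#1 VA=0x20603200E0D (r,kernel):
  [0] read 0x1D idx=4: raw=0x2B007 flags P=1 W=1 U=1 S=0
  [1] read 0x2B idx=24: raw=0x2F007 flags P=1 W=1 U=1 S=0
  [2] read 0x2F idx=25: raw=0x31087 flags P=1 W=1 U=1 S=1
  ⇒ phys 0x31E0D (huge @L2)  [3 reads]
#2 VA=0x48000E15FFE (r,kernel):
  [0] read 0x1D idx=9: raw=0x34007 flags P=1 W=1 U=1 S=0
  [1] read 0x34 idx=0: raw=0x37007 flags P=1 W=1 U=1 S=0
  [2] read 0x37 idx=7: raw=0x3A007 flags P=1 W=1 U=1 S=0
  [3] read 0x3A idx=21: raw=0x3E007 flags P=1 W=1 U=1 S=0
  ⇒ phys 0x3EFFE  [4 reads]

TLB: [["0x20603200", "0x31"], ["0x48000E15", "0x3E"]]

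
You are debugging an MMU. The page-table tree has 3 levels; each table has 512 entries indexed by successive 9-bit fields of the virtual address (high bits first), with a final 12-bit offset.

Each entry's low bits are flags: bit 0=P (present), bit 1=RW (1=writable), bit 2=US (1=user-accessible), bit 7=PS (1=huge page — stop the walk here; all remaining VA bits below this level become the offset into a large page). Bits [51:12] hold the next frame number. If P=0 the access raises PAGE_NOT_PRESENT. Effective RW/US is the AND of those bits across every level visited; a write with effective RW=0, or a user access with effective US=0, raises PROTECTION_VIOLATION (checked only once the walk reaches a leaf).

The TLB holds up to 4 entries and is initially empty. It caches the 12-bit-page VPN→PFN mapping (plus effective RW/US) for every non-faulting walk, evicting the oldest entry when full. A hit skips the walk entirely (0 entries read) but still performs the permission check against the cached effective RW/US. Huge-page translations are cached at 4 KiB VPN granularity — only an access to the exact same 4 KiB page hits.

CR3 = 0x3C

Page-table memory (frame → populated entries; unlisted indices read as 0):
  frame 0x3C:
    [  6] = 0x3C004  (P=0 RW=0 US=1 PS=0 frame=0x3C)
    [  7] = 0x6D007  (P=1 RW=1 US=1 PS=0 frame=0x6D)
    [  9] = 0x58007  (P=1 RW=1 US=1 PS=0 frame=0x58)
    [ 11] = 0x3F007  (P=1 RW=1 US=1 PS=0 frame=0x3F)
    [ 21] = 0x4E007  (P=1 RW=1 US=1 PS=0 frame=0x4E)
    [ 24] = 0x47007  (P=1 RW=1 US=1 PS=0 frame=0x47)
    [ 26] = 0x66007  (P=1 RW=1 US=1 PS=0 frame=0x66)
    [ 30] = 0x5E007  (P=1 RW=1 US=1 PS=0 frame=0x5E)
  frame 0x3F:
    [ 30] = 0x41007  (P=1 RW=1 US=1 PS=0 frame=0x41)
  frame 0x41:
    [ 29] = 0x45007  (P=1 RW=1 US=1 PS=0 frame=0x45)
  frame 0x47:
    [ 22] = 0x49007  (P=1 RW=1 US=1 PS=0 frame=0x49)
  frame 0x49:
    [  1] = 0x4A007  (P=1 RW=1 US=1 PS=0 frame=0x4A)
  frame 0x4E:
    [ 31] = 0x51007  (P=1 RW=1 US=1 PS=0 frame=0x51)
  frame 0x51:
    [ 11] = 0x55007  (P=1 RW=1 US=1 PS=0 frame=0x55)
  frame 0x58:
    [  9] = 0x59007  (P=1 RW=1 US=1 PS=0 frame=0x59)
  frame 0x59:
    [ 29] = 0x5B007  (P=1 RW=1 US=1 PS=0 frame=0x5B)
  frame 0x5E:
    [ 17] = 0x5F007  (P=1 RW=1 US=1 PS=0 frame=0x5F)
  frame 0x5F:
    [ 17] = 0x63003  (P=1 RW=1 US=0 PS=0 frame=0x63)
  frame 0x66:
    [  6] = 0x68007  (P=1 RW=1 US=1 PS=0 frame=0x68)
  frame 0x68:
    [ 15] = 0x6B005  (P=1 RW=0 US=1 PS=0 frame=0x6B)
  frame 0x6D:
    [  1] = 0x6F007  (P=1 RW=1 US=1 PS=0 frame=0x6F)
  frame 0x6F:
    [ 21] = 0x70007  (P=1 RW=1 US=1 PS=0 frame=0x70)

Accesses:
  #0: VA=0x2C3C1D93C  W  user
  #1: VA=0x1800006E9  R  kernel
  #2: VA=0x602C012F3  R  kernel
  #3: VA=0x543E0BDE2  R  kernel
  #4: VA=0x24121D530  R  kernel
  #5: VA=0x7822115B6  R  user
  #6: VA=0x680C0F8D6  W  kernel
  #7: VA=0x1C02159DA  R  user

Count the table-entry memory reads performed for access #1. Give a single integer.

Walk each access:
#0 VA=0x2C3C1D93C (w,user):
  [0] read 0x3C idx=11: raw=0x3F007 flags P=1 W=1 U=1 S=0
  [1] read 0x3F idx=30: raw=0x41007 flags P=1 W=1 U=1 S=0
  [2] read 0x41 idx=29: raw=0x45007 flags P=1 W=1 U=1 S=0
  ⇒ phys 0x4593C  [3 reads]
#1 VA=0x1800006E9 (r,kernel):
  [0] read 0x3C idx=6: raw=0x3C004 flags P=0 W=0 U=1 S=0
  → PAGE_NOT_PRESENT  (1 entries read)
#2 VA=0x602C012F3 (r,kernel):
  [0] read 0x3C idx=24: raw=0x47007 flags P=1 W=1 U=1 S=0
  [1] read 0x47 idx=22: raw=0x49007 flags P=1 W=1 U=1 S=0
  [2] read 0x49 idx=1: raw=0x4A007 flags P=1 W=1 U=1 S=0
  ⇒ phys 0x4A2F3  [3 reads]
#3 VA=0x543E0BDE2 (r,kernel):
  [0] read 0x3C idx=21: raw=0x4E007 flags P=1 W=1 U=1 S=0
  [1] read 0x4E idx=31: raw=0x51007 flags P=1 W=1 U=1 S=0
  [2] read 0x51 idx=11: raw=0x55007 flags P=1 W=1 U=1 S=0
  ⇒ phys 0x55DE2  [3 reads]
#4 VA=0x24121D530 (r,kernel):
  [0] read 0x3C idx=9: raw=0x58007 flags P=1 W=1 U=1 S=0
  [1] read 0x58 idx=9: raw=0x59007 flags P=1 W=1 U=1 S=0
  [2] read 0x59 idx=29: raw=0x5B007 flags P=1 W=1 U=1 S=0
  ⇒ phys 0x5B530  [3 reads]
#5 VA=0x7822115B6 (r,user):
  [0] read 0x3C idx=30: raw=0x5E007 flags P=1 W=1 U=1 S=0
  [1] read 0x5E idx=17: raw=0x5F007 flags P=1 W=1 U=1 S=0
  [2] read 0x5F idx=17: raw=0x63003 flags P=1 W=1 U=0 S=0
  → PROTECTION_VIOLATION  (3 entries read)
#6 VA=0x680C0F8D6 (w,kernel):
  [0] read 0x3C idx=26: raw=0x66007 flags P=1 W=1 U=1 S=0
  [1] read 0x66 idx=6: raw=0x68007 flags P=1 W=1 U=1 S=0
  [2] read 0x68 idx=15: raw=0x6B005 flags P=1 W=0 U=1 S=0
  → PROTECTION_VIOLATION  (3 entries read)
#7 VA=0x1C02159DA (r,user):
  [0] read 0x3C idx=7: raw=0x6D007 flags P=1 W=1 U=1 S=0
  [1] read 0x6D idx=1: raw=0x6F007 flags P=1 W=1 U=1 S=0
  [2] read 0x6F idx=21: raw=0x70007 flags P=1 W=1 U=1 S=0
  ⇒ phys 0x709DA  [3 reads]

Entries read for #1: 1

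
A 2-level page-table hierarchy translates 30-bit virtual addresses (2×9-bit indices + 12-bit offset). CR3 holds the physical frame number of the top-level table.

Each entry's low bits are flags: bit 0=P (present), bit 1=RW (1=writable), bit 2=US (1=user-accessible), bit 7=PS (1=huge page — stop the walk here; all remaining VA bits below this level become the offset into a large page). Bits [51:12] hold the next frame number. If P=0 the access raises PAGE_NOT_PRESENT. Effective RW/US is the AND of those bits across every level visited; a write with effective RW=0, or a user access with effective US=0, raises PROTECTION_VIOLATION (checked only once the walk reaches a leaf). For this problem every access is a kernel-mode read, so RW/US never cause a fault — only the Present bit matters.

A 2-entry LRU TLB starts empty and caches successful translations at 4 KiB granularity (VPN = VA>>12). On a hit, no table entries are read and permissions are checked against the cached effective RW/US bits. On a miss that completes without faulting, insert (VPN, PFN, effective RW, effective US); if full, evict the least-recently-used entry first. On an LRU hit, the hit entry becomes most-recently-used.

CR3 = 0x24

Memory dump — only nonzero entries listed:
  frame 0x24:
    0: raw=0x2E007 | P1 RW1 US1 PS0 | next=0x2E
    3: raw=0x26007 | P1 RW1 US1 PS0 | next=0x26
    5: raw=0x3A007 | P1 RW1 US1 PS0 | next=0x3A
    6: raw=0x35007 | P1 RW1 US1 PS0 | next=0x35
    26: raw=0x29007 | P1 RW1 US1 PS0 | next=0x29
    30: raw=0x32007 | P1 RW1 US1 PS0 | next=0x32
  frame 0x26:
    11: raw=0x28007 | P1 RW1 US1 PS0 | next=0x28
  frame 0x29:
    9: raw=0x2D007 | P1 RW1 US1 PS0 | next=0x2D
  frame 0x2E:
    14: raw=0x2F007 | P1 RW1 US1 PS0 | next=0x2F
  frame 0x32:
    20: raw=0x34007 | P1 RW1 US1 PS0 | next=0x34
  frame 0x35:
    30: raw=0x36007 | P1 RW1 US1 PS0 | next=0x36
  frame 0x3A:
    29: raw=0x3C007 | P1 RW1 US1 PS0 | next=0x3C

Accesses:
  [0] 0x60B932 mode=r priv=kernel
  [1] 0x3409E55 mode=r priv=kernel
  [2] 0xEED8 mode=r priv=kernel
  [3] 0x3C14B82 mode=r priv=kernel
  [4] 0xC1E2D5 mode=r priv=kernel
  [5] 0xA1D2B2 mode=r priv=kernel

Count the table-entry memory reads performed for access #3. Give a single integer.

Trace:
#0 VA=0x60B932 (r,kernel):
  L0 @0x24[3] → 0x26007  P=1,RW=1,US=1,PS=0
  L1 @0x26[11] → 0x28007  P=1,RW=1,US=1,PS=0
  ⇒ phys 0x28932  [2 reads]
#1 VA=0x3409E55 (r,kernel):
  L0 @0x24[26] → 0x29007  P=1,RW=1,US=1,PS=0
  L1 @0x29[9] → 0x2D007  P=1,RW=1,US=1,PS=0
  ⇒ phys 0x2DE55  [2 reads]
#2 VA=0xEED8 (r,kernel):
  L0 @0x24[0] → 0x2E007  P=1,RW=1,US=1,PS=0
  L1 @0x2E[14] → 0x2F007  P=1,RW=1,US=1,PS=0
  ⇒ phys 0x2FED8  [2 reads]
#3 VA=0x3C14B82 (r,kernel):
  L0 @0x24[30] → 0x32007  P=1,RW=1,US=1,PS=0
  L1 @0x32[20] → 0x34007  P=1,RW=1,US=1,PS=0
  ⇒ phys 0x34B82  [2 reads]
#4 VA=0xC1E2D5 (r,kernel):
  L0 @0x24[6] → 0x35007  P=1,RW=1,US=1,PS=0
  L1 @0x35[30] → 0x36007  P=1,RW=1,US=1,PS=0
  ⇒ phys 0x362D5  [2 reads]
#5 VA=0xA1D2B2 (r,kernel):
  L0 @0x24[5] → 0x3A007  P=1,RW=1,US=1,PS=0
  L1 @0x3A[29] → 0x3C007  P=1,RW=1,US=1,PS=0
  ⇒ phys 0x3C2B2  [2 reads]

Entries read for #3: 2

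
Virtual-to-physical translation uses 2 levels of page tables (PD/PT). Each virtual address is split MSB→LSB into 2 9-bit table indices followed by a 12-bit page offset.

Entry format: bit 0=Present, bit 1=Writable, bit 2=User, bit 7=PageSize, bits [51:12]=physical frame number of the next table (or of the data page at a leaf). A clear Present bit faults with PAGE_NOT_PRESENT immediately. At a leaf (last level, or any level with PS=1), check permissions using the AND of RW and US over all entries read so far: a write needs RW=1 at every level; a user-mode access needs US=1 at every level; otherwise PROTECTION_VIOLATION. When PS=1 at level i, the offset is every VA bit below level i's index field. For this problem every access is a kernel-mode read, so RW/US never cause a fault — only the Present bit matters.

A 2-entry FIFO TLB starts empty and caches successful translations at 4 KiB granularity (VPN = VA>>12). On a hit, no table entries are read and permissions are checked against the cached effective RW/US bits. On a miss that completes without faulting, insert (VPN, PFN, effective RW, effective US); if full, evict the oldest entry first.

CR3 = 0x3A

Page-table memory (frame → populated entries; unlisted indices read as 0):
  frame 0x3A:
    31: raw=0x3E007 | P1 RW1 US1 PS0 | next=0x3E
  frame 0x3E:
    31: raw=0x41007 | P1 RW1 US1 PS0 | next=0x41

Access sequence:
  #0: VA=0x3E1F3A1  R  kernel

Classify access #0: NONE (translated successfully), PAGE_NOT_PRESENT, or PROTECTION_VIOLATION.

Walk each access:
#0 VA=0x3E1F3A1 (r,kernel):
  L0: frame=0x3A idx=31 entry=0x3E007 [P=1 RW=1 US=1 PS=0]
  L1: frame=0x3E idx=31 entry=0x41007 [P=1 RW=1 US=1 PS=0]
  → PA=0x413A1  (2 entries read)

Access #0 fault: NONE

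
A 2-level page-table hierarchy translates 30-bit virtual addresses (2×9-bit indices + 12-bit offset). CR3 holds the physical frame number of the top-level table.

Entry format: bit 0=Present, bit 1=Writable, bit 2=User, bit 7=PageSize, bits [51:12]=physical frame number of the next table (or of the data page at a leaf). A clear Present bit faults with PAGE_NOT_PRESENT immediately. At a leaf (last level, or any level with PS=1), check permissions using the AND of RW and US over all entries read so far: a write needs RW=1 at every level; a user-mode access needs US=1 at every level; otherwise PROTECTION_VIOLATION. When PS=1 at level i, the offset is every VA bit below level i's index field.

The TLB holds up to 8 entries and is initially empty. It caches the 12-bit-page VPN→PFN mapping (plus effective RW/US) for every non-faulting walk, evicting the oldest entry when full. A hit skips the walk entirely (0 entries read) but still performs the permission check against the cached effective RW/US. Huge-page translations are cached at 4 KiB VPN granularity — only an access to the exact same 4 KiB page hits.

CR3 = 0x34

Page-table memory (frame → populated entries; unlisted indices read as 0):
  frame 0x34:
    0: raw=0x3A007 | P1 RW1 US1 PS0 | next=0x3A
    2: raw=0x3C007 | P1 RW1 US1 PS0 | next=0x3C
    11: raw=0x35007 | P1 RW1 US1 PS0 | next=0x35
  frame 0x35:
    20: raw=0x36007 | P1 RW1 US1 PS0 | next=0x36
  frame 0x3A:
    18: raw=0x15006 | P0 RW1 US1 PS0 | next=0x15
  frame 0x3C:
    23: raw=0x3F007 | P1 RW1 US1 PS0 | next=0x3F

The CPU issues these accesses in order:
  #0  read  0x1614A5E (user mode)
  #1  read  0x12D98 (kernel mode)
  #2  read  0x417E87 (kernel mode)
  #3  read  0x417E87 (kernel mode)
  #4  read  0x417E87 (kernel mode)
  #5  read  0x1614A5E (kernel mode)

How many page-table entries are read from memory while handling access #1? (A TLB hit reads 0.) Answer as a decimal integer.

Per-access translation:
#0 VA=0x1614A5E (r,user):
  L0: frame=0x34 idx=11 entry=0x35007 [P=1 RW=1 US=1 PS=0]
  L1: frame=0x35 idx=20 entry=0x36007 [P=1 RW=1 US=1 PS=0]
  ⇒ phys 0x36A5E  [2 reads]
#1 VA=0x12D98 (r,kernel):
  L0: frame=0x34 idx=0 entry=0x3A007 [P=1 RW=1 US=1 PS=0]
  L1: frame=0x3A idx=18 entry=0x15006 [P=0 RW=1 US=1 PS=0]
  → PAGE_NOT_PRESENT  (2 entries read)
#2 VA=0x417E87 (r,kernel):
  L0: frame=0x34 idx=2 entry=0x3C007 [P=1 RW=1 US=1 PS=0]
  L1: frame=0x3C idx=23 entry=0x3F007 [P=1 RW=1 US=1 PS=0]
  ⇒ phys 0x3FE87  [2 reads]
#3 VA=0x417E87 (r,kernel):
  TLB hit vpn=0x417 → PA=0x3FE87
#4 VA=0x417E87 (r,kernel):
  TLB hit vpn=0x417 → PA=0x3FE87
#5 VA=0x1614A5E (r,kernel):
  TLB hit vpn=0x1614 → PA=0x36A5E

Entries read for #1: 2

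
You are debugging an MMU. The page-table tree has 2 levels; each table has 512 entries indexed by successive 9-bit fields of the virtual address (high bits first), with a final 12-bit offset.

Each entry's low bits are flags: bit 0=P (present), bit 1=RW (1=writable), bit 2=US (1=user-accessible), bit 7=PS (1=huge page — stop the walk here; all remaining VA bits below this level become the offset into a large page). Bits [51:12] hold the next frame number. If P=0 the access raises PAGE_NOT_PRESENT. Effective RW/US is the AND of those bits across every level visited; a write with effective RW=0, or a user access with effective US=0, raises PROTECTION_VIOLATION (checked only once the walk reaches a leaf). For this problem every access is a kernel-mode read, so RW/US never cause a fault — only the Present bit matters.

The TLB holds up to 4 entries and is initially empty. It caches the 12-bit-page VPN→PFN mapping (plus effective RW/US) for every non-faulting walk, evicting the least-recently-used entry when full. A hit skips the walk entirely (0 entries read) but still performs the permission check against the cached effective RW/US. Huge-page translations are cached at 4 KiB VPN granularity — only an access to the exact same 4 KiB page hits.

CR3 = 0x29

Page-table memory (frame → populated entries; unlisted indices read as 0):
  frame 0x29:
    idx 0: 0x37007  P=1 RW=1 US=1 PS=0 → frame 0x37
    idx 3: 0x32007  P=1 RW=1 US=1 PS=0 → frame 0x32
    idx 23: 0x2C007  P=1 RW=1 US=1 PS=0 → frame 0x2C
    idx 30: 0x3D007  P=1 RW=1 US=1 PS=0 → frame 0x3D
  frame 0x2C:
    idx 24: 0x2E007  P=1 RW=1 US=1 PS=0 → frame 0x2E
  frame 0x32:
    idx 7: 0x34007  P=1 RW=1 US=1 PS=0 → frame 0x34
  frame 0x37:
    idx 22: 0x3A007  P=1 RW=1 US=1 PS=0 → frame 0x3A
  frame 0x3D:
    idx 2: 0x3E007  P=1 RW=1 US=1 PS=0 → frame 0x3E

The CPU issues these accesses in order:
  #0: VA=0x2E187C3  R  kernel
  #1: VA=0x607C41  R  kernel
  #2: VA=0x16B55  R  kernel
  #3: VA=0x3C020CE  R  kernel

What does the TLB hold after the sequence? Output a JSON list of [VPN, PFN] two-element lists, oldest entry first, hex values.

Per-access translation:
#0 VA=0x2E187C3 (r,kernel):
  L0: frame=0x29 idx=23 entry=0x2C007 [P=1 RW=1 US=1 PS=0]
  L1: frame=0x2C idx=24 entry=0x2E007 [P=1 RW=1 US=1 PS=0]
  → PA=0x2E7C3  (2 entries read)
#1 VA=0x607C41 (r,kernel):
  L0: frame=0x29 idx=3 entry=0x32007 [P=1 RW=1 US=1 PS=0]
  L1: frame=0x32 idx=7 entry=0x34007 [P=1 RW=1 US=1 PS=0]
  → PA=0x34C41  (2 entries read)
#2 VA=0x16B55 (r,kernel):
  L0: frame=0x29 idx=0 entry=0x37007 [P=1 RW=1 US=1 PS=0]
  L1: frame=0x37 idx=22 entry=0x3A007 [P=1 RW=1 US=1 PS=0]
  → PA=0x3AB55  (2 entries read)
#3 VA=0x3C020CE (r,kernel):
  L0: frame=0x29 idx=30 entry=0x3D007 [P=1 RW=1 US=1 PS=0]
  L1: frame=0x3D idx=2 entry=0x3E007 [P=1 RW=1 US=1 PS=0]
  → PA=0x3E0CE  (2 entries read)

TLB: [["0x2E18", "0x2E"], ["0x607", "0x34"], ["0x16", "0x3A"], ["0x3C02", "0x3E"]]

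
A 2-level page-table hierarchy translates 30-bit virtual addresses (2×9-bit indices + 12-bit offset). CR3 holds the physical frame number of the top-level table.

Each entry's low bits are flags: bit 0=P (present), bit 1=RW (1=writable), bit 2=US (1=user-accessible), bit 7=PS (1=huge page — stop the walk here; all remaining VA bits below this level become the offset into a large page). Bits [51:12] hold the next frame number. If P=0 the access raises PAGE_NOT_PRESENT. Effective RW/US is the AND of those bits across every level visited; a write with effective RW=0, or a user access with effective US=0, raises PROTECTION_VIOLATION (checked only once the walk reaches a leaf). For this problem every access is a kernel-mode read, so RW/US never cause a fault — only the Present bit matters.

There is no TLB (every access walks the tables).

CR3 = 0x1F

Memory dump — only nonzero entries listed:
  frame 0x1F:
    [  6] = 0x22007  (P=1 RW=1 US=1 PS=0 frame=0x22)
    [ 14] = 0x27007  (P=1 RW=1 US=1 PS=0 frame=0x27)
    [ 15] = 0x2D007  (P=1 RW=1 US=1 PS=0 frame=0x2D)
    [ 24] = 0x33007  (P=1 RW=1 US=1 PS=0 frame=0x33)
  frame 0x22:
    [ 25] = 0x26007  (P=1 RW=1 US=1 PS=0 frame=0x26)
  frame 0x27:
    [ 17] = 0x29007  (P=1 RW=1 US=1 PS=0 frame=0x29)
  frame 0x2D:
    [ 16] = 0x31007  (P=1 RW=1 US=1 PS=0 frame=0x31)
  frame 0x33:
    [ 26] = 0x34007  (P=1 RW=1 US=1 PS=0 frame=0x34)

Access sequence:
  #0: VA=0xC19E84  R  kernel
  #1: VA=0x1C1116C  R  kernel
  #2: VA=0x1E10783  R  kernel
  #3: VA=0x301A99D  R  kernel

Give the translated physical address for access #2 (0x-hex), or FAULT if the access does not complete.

Trace:
#0 VA=0xC19E84 (r,kernel):
  L0 @0x1F[6] → 0x22007  P=1,RW=1,US=1,PS=0
  L1 @0x22[25] → 0x26007  P=1,RW=1,US=1,PS=0
  ✓ 0x26E84  — 2 lookups
#1 VA=0x1C1116C (r,kernel):
  L0 @0x1F[14] → 0x27007  P=1,RW=1,US=1,PS=0
  L1 @0x27[17] → 0x29007  P=1,RW=1,US=1,PS=0
  ✓ 0x2916C  — 2 lookups
#2 VA=0x1E10783 (r,kernel):
  L0 @0x1F[15] → 0x2D007  P=1,RW=1,US=1,PS=0
  L1 @0x2D[16] → 0x31007  P=1,RW=1,US=1,PS=0
  ✓ 0x31783  — 2 lookups
#3 VA=0x301A99D (r,kernel):
  L0 @0x1F[24] → 0x33007  P=1,RW=1,US=1,PS=0
  L1 @0x33[26] → 0x34007  P=1,RW=1,US=1,PS=0
  ✓ 0x3499D  — 2 lookups

Access #2 PA: 0x31783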